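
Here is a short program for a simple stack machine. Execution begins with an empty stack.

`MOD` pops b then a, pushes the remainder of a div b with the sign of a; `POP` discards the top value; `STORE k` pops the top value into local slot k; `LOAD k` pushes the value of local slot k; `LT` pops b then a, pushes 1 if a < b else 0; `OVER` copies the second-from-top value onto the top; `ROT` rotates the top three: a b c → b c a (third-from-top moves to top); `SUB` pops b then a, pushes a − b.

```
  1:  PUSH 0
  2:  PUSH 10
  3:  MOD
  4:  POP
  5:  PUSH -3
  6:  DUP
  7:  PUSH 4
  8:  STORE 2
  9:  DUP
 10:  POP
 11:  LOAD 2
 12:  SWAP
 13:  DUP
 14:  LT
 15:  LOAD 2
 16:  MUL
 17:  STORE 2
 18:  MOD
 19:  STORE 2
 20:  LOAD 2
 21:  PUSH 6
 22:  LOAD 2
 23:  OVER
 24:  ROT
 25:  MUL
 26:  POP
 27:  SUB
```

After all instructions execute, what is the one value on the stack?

PUSH 0   0
PUSH 10  0 10
MOD      0
POP      (empty)
PUSH -3  -3
DUP      -3 -3
PUSH 4   -3 -3 4
STORE 2  -3 -3
DUP      -3 -3 -3
POP      -3 -3
LOAD 2   -3 -3 4
SWAP     -3 4 -3
DUP      -3 4 -3 -3
LT       -3 4 0
LOAD 2   -3 4 0 4
MUL      -3 4 0
STORE 2  -3 4
MOD      -3
STORE 2  (empty)
LOAD 2   -3
PUSH 6   -3 6
LOAD 2   -3 6 -3
OVER     -3 6 -3 6
ROT      -3 -3 6 6
MUL      -3 -3 36
POP      -3 -3
SUB      0

0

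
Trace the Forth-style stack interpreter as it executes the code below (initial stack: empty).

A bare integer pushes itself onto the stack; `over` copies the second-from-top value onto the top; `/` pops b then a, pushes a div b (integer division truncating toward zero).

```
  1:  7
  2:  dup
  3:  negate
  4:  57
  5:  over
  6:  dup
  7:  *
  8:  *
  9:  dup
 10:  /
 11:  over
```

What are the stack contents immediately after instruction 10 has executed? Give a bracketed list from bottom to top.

[7, -7, 1]

7       7
dup     7 7
negate  7 -7
57      7 -7 57
over    7 -7 57 -7
dup     7 -7 57 -7 -7
*       7 -7 57 49
*       7 -7 2793
dup     7 -7 2793 2793
/       7 -7 1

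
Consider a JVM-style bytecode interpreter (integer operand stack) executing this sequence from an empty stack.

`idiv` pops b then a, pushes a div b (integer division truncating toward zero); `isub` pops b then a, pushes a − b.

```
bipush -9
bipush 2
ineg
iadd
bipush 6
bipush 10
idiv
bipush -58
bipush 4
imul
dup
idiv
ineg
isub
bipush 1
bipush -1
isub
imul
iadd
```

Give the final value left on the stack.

bipush -9  -> -9
bipush 2   -> -9 2
ineg       -> -9 -2
iadd       -> -11
bipush 6   -> -11 6
bipush 10  -> -11 6 10
idiv       -> -11 0
bipush -58 -> -11 0 -58
bipush 4   -> -11 0 -58 4
imul       -> -11 0 -232
dup        -> -11 0 -232 -232
idiv       -> -11 0 1
ineg       -> -11 0 -1
isub       -> -11 1
bipush 1   -> -11 1 1
bipush -1  -> -11 1 1 -1
isub       -> -11 1 2
imul       -> -11 2
iadd       -> -9

-9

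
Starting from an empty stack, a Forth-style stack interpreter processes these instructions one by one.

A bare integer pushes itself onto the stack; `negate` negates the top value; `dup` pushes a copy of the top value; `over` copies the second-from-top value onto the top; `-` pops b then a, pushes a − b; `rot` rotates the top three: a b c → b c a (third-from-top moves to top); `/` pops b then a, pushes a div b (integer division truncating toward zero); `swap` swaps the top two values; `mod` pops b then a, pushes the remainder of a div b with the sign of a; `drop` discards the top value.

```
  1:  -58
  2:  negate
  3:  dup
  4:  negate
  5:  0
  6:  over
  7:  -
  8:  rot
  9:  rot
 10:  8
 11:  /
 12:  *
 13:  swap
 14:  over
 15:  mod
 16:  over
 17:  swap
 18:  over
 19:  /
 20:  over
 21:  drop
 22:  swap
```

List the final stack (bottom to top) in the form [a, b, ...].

[-406, 0, -406]

-58     -58
negate  58
dup     58 58
negate  58 -58
0       58 -58 0
over    58 -58 0 -58
-       58 -58 58
rot     -58 58 58
rot     58 58 -58
8       58 58 -58 8
/       58 58 -7
*       58 -406
swap    -406 58
over    -406 58 -406
mod     -406 58
over    -406 58 -406
swap    -406 -406 58
over    -406 -406 58 -406
/       -406 -406 0
over    -406 -406 0 -406
drop    -406 -406 0
swap    -406 0 -406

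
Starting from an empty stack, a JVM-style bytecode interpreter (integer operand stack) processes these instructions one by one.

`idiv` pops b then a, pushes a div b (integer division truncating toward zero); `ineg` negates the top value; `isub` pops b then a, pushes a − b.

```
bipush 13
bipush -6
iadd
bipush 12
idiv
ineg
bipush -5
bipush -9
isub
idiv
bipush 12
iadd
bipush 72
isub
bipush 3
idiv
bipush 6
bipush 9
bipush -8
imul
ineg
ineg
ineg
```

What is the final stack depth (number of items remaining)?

bipush 13 : 13
bipush -6 : 13 -6
iadd      : 7
bipush 12 : 7 12
idiv      : 0
ineg      : 0
bipush -5 : 0 -5
bipush -9 : 0 -5 -9
isub      : 0 4
idiv      : 0
bipush 12 : 0 12
iadd      : 12
bipush 72 : 12 72
isub      : -60
bipush 3  : -60 3
idiv      : -20
bipush 6  : -20 6
bipush 9  : -20 6 9
bipush -8 : -20 6 9 -8
imul      : -20 6 -72
ineg      : -20 6 72
ineg      : -20 6 -72
ineg      : -20 6 72

3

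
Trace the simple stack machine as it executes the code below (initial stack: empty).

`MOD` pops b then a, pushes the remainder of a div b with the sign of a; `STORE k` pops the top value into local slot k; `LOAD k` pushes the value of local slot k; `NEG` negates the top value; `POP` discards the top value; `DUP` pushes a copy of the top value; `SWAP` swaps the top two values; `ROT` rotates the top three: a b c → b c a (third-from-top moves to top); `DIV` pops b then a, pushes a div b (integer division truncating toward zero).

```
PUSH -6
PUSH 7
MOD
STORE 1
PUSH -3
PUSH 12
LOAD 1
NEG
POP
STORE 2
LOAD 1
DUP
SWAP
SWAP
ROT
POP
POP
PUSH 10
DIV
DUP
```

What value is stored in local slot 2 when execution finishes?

PUSH -6 → -6
PUSH 7  → -6 7
MOD     → -6
STORE 1 → (empty)
PUSH -3 → -3
PUSH 12 → -3 12
LOAD 1  → -3 12 -6
NEG     → -3 12 6
POP     → -3 12
STORE 2 → -3
LOAD 1  → -3 -6
DUP     → -3 -6 -6
SWAP    → -3 -6 -6
SWAP    → -3 -6 -6
ROT     → -6 -6 -3
POP     → -6 -6
POP     → -6
PUSH 10 → -6 10
DIV     → 0
DUP     → 0 0

12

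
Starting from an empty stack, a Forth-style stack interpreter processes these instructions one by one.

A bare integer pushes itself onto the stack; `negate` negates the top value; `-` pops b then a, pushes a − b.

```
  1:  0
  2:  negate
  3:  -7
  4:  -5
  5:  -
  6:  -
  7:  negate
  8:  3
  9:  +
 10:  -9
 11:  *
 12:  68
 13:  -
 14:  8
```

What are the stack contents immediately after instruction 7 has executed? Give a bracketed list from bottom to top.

[-2]

0      → [0]
negate → [0]
-7     → [0, -7]
-5     → [0, -7, -5]
-      → [0, -2]
-      → [2]
negate → [-2]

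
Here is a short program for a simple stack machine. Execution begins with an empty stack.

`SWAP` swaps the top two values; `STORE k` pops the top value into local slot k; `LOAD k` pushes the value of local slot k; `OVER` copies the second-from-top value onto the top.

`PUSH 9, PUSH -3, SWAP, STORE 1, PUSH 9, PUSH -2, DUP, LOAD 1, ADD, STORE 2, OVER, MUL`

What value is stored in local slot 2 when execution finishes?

7

PUSH 9  → 9
PUSH -3 → 9 -3
SWAP    → -3 9
STORE 1 → -3
PUSH 9  → -3 9
PUSH -2 → -3 9 -2
DUP     → -3 9 -2 -2
LOAD 1  → -3 9 -2 -2 9
ADD     → -3 9 -2 7
STORE 2 → -3 9 -2
OVER    → -3 9 -2 9
MUL     → -3 9 -18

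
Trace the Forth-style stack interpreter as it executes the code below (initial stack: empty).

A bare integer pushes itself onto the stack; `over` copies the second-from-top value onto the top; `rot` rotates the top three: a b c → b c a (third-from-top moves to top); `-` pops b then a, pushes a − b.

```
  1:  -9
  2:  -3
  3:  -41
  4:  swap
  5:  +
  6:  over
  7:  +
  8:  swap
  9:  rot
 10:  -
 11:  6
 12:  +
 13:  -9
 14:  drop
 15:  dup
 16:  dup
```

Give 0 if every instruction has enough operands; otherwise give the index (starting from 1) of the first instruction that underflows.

-9   → [-9]
-3   → [-9, -3]
-41  → [-9, -3, -41]
swap → [-9, -41, -3]
+    → [-9, -44]
over → [-9, -44, -9]
+    → [-9, -53]
swap → [-53, -9]
rot  — needs 3 operands, stack has 2 → underflow

9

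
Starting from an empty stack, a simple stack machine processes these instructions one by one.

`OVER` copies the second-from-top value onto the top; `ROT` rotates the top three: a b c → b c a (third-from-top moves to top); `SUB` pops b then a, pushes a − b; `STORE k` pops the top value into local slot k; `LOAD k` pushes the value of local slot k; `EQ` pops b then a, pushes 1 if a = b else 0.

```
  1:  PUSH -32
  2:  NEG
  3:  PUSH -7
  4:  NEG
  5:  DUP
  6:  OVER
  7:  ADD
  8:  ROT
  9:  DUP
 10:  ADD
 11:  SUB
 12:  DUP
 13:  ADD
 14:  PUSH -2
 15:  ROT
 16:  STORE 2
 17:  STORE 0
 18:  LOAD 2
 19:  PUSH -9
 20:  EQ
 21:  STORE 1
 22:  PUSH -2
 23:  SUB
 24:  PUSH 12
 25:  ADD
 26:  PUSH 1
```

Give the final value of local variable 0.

PUSH -32 : -32
NEG      : 32
PUSH -7  : 32 -7
NEG      : 32 7
DUP      : 32 7 7
OVER     : 32 7 7 7
ADD      : 32 7 14
ROT      : 7 14 32
DUP      : 7 14 32 32
ADD      : 7 14 64
SUB      : 7 -50
DUP      : 7 -50 -50
ADD      : 7 -100
PUSH -2  : 7 -100 -2
ROT      : -100 -2 7
STORE 2  : -100 -2
STORE 0  : -100
LOAD 2   : -100 7
PUSH -9  : -100 7 -9
EQ       : -100 0
STORE 1  : -100
PUSH -2  : -100 -2
SUB      : -98
PUSH 12  : -98 12
ADD      : -86
PUSH 1   : -86 1

-2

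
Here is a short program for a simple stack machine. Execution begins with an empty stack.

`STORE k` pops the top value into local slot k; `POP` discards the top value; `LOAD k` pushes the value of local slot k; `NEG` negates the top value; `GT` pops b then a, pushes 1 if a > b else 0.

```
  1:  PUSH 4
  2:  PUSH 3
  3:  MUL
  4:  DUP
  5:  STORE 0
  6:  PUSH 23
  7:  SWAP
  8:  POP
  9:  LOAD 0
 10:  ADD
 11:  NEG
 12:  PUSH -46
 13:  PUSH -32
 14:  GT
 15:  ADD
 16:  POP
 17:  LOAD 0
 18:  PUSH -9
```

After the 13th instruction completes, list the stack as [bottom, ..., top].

PUSH 4   → [4]
PUSH 3   → [4, 3]
MUL      → [12]
DUP      → [12, 12]
STORE 0  → [12]
PUSH 23  → [12, 23]
SWAP     → [23, 12]
POP      → [23]
LOAD 0   → [23, 12]
ADD      → [35]
NEG      → [-35]
PUSH -46 → [-35, -46]
PUSH -32 → [-35, -46, -32]

[-35, -46, -32]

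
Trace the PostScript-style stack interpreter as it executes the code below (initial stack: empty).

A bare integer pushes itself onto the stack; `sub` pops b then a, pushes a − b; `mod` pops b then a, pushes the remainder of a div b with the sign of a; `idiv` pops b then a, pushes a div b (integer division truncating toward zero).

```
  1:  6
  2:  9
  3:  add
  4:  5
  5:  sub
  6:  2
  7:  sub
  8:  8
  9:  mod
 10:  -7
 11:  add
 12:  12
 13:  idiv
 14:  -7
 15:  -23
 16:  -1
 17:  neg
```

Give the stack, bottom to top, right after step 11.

[-7]

6   -> 6
9   -> 6 9
add -> 15
5   -> 15 5
sub -> 10
2   -> 10 2
sub -> 8
8   -> 8 8
mod -> 0
-7  -> 0 -7
add -> -7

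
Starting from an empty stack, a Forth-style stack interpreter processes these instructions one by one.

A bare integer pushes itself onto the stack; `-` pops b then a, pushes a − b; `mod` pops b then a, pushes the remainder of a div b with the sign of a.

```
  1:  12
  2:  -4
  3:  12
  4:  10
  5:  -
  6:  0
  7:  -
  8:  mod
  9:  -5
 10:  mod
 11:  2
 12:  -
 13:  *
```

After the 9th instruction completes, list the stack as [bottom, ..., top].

[12, 0, -5]

12   12
-4   12 -4
12   12 -4 12
10   12 -4 12 10
-    12 -4 2
0    12 -4 2 0
-    12 -4 2
mod  12 0
-5   12 0 -5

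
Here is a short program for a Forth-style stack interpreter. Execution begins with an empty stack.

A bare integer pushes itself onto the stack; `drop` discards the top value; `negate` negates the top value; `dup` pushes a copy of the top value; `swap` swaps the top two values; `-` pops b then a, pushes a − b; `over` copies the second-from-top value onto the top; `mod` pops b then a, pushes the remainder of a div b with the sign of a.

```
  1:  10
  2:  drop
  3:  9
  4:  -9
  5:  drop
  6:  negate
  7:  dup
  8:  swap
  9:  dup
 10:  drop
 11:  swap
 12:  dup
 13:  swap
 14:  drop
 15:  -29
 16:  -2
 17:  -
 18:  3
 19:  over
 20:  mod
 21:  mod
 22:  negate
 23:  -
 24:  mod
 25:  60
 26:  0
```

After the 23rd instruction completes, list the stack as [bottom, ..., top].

[-9, -9]

10     -> [10]
drop   -> []
9      -> [9]
-9     -> [9, -9]
drop   -> [9]
negate -> [-9]
dup    -> [-9, -9]
swap   -> [-9, -9]
dup    -> [-9, -9, -9]
drop   -> [-9, -9]
swap   -> [-9, -9]
dup    -> [-9, -9, -9]
swap   -> [-9, -9, -9]
drop   -> [-9, -9]
-29    -> [-9, -9, -29]
-2     -> [-9, -9, -29, -2]
-      -> [-9, -9, -27]
3      -> [-9, -9, -27, 3]
over   -> [-9, -9, -27, 3, -27]
mod    -> [-9, -9, -27, 3]
mod    -> [-9, -9, 0]
negate -> [-9, -9, 0]
-      -> [-9, -9]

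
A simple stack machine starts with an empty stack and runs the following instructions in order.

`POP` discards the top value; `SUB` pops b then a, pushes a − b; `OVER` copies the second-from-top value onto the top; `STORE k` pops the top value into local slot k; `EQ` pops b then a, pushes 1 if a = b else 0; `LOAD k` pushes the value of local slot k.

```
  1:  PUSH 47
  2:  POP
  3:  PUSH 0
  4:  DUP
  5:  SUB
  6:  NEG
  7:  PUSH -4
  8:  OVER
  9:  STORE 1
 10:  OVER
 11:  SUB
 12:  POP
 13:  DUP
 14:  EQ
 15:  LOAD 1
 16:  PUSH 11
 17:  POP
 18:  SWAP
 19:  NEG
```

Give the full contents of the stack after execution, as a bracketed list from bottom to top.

[0, -1]

PUSH 47 -> [47]
POP     -> []
PUSH 0  -> [0]
DUP     -> [0, 0]
SUB     -> [0]
NEG     -> [0]
PUSH -4 -> [0, -4]
OVER    -> [0, -4, 0]
STORE 1 -> [0, -4]
OVER    -> [0, -4, 0]
SUB     -> [0, -4]
POP     -> [0]
DUP     -> [0, 0]
EQ      -> [1]
LOAD 1  -> [1, 0]
PUSH 11 -> [1, 0, 11]
POP     -> [1, 0]
SWAP    -> [0, 1]
NEG     -> [0, -1]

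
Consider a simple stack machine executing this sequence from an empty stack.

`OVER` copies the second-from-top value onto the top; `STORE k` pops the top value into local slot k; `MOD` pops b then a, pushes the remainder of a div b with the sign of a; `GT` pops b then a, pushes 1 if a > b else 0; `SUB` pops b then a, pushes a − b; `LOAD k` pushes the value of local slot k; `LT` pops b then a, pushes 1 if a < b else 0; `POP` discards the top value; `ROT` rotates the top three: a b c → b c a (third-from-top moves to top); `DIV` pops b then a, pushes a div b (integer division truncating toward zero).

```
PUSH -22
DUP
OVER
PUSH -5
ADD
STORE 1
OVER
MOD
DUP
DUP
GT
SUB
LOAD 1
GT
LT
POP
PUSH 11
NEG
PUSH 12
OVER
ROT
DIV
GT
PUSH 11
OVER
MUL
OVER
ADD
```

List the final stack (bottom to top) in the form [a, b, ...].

[1, 12]

PUSH -22 : [-22]
DUP      : [-22, -22]
OVER     : [-22, -22, -22]
PUSH -5  : [-22, -22, -22, -5]
ADD      : [-22, -22, -27]
STORE 1  : [-22, -22]
OVER     : [-22, -22, -22]
MOD      : [-22, 0]
DUP      : [-22, 0, 0]
DUP      : [-22, 0, 0, 0]
GT       : [-22, 0, 0]
SUB      : [-22, 0]
LOAD 1   : [-22, 0, -27]
GT       : [-22, 1]
LT       : [1]
POP      : []
PUSH 11  : [11]
NEG      : [-11]
PUSH 12  : [-11, 12]
OVER     : [-11, 12, -11]
ROT      : [12, -11, -11]
DIV      : [12, 1]
GT       : [1]
PUSH 11  : [1, 11]
OVER     : [1, 11, 1]
MUL      : [1, 11]
OVER     : [1, 11, 1]
ADD      : [1, 12]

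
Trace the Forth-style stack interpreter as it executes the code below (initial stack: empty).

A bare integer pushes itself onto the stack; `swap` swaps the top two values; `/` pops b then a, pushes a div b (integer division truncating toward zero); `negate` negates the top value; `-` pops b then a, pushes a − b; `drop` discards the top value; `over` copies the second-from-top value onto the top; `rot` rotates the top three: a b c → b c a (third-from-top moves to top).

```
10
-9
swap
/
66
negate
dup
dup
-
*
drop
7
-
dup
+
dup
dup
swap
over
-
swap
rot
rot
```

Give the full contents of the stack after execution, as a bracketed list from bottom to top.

10     → 10
-9     → 10 -9
swap   → -9 10
/      → 0
66     → 0 66
negate → 0 -66
dup    → 0 -66 -66
dup    → 0 -66 -66 -66
-      → 0 -66 0
*      → 0 0
drop   → 0
7      → 0 7
-      → -7
dup    → -7 -7
+      → -14
dup    → -14 -14
dup    → -14 -14 -14
swap   → -14 -14 -14
over   → -14 -14 -14 -14
-      → -14 -14 0
swap   → -14 0 -14
rot    → 0 -14 -14
rot    → -14 -14 0

[-14, -14, 0]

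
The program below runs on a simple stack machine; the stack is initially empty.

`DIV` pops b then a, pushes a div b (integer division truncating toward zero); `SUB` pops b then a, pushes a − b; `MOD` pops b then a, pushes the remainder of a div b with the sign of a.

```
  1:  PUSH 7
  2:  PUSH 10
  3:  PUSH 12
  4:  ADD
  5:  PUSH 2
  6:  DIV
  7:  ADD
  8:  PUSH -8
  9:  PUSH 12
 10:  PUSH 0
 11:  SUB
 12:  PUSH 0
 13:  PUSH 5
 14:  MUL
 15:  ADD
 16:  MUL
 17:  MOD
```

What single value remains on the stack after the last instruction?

18

PUSH 7  -> 7
PUSH 10 -> 7 10
PUSH 12 -> 7 10 12
ADD     -> 7 22
PUSH 2  -> 7 22 2
DIV     -> 7 11
ADD     -> 18
PUSH -8 -> 18 -8
PUSH 12 -> 18 -8 12
PUSH 0  -> 18 -8 12 0
SUB     -> 18 -8 12
PUSH 0  -> 18 -8 12 0
PUSH 5  -> 18 -8 12 0 5
MUL     -> 18 -8 12 0
ADD     -> 18 -8 12
MUL     -> 18 -96
MOD     -> 18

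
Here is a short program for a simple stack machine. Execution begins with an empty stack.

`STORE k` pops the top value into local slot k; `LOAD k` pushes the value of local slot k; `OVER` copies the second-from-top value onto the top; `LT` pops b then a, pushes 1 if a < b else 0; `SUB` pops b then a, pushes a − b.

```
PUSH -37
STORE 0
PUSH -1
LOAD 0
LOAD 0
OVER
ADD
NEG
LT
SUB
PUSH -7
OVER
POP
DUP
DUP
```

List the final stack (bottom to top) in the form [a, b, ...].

[-2, -7, -7, -7]

PUSH -37 -> [-37]
STORE 0  -> []
PUSH -1  -> [-1]
LOAD 0   -> [-1, -37]
LOAD 0   -> [-1, -37, -37]
OVER     -> [-1, -37, -37, -37]
ADD      -> [-1, -37, -74]
NEG      -> [-1, -37, 74]
LT       -> [-1, 1]
SUB      -> [-2]
PUSH -7  -> [-2, -7]
OVER     -> [-2, -7, -2]
POP      -> [-2, -7]
DUP      -> [-2, -7, -7]
DUP      -> [-2, -7, -7, -7]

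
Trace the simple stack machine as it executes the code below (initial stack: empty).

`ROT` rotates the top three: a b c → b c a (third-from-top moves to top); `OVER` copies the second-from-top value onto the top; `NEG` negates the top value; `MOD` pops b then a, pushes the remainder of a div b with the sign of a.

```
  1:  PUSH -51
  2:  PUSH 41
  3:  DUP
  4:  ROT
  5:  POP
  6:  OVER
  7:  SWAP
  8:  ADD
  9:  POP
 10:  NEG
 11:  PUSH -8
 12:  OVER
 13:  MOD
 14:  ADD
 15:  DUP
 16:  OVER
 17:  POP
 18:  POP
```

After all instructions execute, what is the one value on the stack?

PUSH -51 → -51
PUSH 41  → -51 41
DUP      → -51 41 41
ROT      → 41 41 -51
POP      → 41 41
OVER     → 41 41 41
SWAP     → 41 41 41
ADD      → 41 82
POP      → 41
NEG      → -41
PUSH -8  → -41 -8
OVER     → -41 -8 -41
MOD      → -41 -8
ADD      → -49
DUP      → -49 -49
OVER     → -49 -49 -49
POP      → -49 -49
POP      → -49

-49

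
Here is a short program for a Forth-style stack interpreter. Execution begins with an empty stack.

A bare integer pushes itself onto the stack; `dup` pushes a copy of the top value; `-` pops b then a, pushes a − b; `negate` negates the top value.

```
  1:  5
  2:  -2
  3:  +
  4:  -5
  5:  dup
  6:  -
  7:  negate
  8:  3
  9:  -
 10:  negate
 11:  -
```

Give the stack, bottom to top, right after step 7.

5      → 5
-2     → 5 -2
+      → 3
-5     → 3 -5
dup    → 3 -5 -5
-      → 3 0
negate → 3 0

[3, 0]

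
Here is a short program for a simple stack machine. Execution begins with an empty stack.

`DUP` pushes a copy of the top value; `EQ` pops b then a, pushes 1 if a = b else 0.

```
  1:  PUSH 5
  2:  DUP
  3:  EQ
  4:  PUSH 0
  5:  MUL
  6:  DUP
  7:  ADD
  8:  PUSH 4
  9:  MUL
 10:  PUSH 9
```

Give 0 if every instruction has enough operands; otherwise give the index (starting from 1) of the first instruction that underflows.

PUSH 5 -> 5
DUP    -> 5 5
EQ     -> 1
PUSH 0 -> 1 0
MUL    -> 0
DUP    -> 0 0
ADD    -> 0
PUSH 4 -> 0 4
MUL    -> 0
PUSH 9 -> 0 9

0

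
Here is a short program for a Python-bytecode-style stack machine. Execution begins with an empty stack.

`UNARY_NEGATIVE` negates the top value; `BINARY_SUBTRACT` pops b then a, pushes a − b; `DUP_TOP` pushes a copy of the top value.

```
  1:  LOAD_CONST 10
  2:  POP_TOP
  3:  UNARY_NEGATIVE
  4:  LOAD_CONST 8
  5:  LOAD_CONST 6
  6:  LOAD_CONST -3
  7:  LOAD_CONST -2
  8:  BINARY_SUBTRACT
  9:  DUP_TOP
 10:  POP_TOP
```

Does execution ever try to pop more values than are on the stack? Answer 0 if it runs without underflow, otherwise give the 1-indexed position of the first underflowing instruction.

LOAD_CONST 10 : [10]
POP_TOP       : []
UNARY_NEGATIVE  — needs 1 operand, stack has 0 → underflow

3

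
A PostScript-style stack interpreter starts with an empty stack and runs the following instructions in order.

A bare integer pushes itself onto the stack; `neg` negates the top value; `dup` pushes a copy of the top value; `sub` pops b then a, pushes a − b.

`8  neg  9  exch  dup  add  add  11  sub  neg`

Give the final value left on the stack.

8     [8]
neg   [-8]
9     [-8, 9]
exch  [9, -8]
dup   [9, -8, -8]
add   [9, -16]
add   [-7]
11    [-7, 11]
sub   [-18]
neg   [18]

18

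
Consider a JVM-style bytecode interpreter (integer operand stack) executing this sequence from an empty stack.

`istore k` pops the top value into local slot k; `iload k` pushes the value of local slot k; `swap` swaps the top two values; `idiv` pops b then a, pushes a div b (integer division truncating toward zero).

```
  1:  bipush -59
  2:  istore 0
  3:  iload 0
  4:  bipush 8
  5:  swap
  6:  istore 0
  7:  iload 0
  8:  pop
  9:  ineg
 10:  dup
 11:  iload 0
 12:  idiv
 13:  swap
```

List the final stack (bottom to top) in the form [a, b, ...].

bipush -59 : [-59]
istore 0   : []
iload 0    : [-59]
bipush 8   : [-59, 8]
swap       : [8, -59]
istore 0   : [8]
iload 0    : [8, -59]
pop        : [8]
ineg       : [-8]
dup        : [-8, -8]
iload 0    : [-8, -8, -59]
idiv       : [-8, 0]
swap       : [0, -8]

[0, -8]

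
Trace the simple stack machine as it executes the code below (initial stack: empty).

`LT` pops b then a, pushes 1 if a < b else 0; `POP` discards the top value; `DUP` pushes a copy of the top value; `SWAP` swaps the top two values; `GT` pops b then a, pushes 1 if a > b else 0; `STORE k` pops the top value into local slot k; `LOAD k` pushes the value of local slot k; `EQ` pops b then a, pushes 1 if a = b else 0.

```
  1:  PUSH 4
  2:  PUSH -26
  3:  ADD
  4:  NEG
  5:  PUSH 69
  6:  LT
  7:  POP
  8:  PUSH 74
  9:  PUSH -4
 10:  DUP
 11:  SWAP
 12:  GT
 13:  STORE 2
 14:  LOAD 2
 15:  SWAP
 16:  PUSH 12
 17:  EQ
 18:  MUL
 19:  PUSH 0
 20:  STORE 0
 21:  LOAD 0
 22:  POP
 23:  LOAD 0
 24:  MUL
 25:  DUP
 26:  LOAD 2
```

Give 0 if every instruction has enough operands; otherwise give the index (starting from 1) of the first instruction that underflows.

PUSH 4   → 4
PUSH -26 → 4 -26
ADD      → -22
NEG      → 22
PUSH 69  → 22 69
LT       → 1
POP      → (empty)
PUSH 74  → 74
PUSH -4  → 74 -4
DUP      → 74 -4 -4
SWAP     → 74 -4 -4
GT       → 74 0
STORE 2  → 74
LOAD 2   → 74 0
SWAP     → 0 74
PUSH 12  → 0 74 12
EQ       → 0 0
MUL      → 0
PUSH 0   → 0 0
STORE 0  → 0
LOAD 0   → 0 0
POP      → 0
LOAD 0   → 0 0
MUL      → 0
DUP      → 0 0
LOAD 2   → 0 0 0

0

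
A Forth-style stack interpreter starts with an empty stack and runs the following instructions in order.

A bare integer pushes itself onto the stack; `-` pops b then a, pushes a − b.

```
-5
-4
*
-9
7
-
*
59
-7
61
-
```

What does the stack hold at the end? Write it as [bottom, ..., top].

[-320, 59, -68]

-5 : [-5]
-4 : [-5, -4]
*  : [20]
-9 : [20, -9]
7  : [20, -9, 7]
-  : [20, -16]
*  : [-320]
59 : [-320, 59]
-7 : [-320, 59, -7]
61 : [-320, 59, -7, 61]
-  : [-320, 59, -68]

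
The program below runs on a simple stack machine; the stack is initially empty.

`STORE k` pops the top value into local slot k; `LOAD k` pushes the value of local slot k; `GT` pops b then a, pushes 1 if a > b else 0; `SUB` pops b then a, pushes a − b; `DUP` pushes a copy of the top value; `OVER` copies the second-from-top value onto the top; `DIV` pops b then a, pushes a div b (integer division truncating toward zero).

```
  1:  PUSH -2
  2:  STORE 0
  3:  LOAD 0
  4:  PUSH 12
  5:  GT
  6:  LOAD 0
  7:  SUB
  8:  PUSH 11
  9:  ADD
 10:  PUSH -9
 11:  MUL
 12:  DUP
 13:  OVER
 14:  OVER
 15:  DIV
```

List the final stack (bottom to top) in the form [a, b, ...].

[-117, -117, 1]

PUSH -2  -2
STORE 0  (empty)
LOAD 0   -2
PUSH 12  -2 12
GT       0
LOAD 0   0 -2
SUB      2
PUSH 11  2 11
ADD      13
PUSH -9  13 -9
MUL      -117
DUP      -117 -117
OVER     -117 -117 -117
OVER     -117 -117 -117 -117
DIV      -117 -117 1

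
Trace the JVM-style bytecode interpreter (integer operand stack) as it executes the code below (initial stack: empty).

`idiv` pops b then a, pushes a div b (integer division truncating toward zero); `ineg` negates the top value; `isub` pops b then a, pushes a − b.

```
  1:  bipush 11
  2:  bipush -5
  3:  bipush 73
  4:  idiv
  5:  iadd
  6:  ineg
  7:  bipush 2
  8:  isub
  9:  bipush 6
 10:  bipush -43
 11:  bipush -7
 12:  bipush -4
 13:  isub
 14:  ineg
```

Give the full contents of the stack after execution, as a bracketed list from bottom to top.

[-13, 6, -43, 3]

bipush 11   [11]
bipush -5   [11, -5]
bipush 73   [11, -5, 73]
idiv        [11, 0]
iadd        [11]
ineg        [-11]
bipush 2    [-11, 2]
isub        [-13]
bipush 6    [-13, 6]
bipush -43  [-13, 6, -43]
bipush -7   [-13, 6, -43, -7]
bipush -4   [-13, 6, -43, -7, -4]
isub        [-13, 6, -43, -3]
ineg        [-13, 6, -43, 3]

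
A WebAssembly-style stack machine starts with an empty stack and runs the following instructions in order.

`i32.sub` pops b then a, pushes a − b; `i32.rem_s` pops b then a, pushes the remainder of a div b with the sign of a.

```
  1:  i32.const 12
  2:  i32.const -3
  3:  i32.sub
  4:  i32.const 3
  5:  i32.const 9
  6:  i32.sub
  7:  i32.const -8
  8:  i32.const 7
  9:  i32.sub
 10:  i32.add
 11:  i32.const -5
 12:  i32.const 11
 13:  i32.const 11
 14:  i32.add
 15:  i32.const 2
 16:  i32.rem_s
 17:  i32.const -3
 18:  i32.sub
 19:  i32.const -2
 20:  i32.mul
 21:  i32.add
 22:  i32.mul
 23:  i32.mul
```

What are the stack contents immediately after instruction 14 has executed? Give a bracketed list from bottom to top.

[15, -21, -5, 22]

i32.const 12 -> [12]
i32.const -3 -> [12, -3]
i32.sub      -> [15]
i32.const 3  -> [15, 3]
i32.const 9  -> [15, 3, 9]
i32.sub      -> [15, -6]
i32.const -8 -> [15, -6, -8]
i32.const 7  -> [15, -6, -8, 7]
i32.sub      -> [15, -6, -15]
i32.add      -> [15, -21]
i32.const -5 -> [15, -21, -5]
i32.const 11 -> [15, -21, -5, 11]
i32.const 11 -> [15, -21, -5, 11, 11]
i32.add      -> [15, -21, -5, 22]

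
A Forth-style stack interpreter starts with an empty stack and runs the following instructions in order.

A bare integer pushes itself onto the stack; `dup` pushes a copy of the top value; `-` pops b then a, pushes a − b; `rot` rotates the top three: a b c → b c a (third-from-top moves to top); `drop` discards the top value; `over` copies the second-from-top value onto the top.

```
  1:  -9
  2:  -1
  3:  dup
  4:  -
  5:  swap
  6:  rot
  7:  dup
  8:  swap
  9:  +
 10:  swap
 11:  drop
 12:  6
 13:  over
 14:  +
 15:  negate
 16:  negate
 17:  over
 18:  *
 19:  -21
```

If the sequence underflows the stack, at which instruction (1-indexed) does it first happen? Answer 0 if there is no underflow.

6

-9    -9
-1    -9 -1
dup   -9 -1 -1
-     -9 0
swap  0 -9
rot  — needs 3 operands, stack has 2 → underflow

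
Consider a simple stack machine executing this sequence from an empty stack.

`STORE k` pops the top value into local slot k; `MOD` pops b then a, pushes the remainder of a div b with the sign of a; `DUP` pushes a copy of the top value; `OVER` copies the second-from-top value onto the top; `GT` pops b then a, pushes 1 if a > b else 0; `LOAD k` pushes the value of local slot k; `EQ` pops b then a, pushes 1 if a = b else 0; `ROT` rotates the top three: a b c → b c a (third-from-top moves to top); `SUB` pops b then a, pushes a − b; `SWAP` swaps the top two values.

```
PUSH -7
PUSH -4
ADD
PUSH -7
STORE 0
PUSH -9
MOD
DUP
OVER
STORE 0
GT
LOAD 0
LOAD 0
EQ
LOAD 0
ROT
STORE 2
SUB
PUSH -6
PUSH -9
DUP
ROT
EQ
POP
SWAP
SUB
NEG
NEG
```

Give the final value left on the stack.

-12

PUSH -7 : [-7]
PUSH -4 : [-7, -4]
ADD     : [-11]
PUSH -7 : [-11, -7]
STORE 0 : [-11]
PUSH -9 : [-11, -9]
MOD     : [-2]
DUP     : [-2, -2]
OVER    : [-2, -2, -2]
STORE 0 : [-2, -2]
GT      : [0]
LOAD 0  : [0, -2]
LOAD 0  : [0, -2, -2]
EQ      : [0, 1]
LOAD 0  : [0, 1, -2]
ROT     : [1, -2, 0]
STORE 2 : [1, -2]
SUB     : [3]
PUSH -6 : [3, -6]
PUSH -9 : [3, -6, -9]
DUP     : [3, -6, -9, -9]
ROT     : [3, -9, -9, -6]
EQ      : [3, -9, 0]
POP     : [3, -9]
SWAP    : [-9, 3]
SUB     : [-12]
NEG     : [12]
NEG     : [-12]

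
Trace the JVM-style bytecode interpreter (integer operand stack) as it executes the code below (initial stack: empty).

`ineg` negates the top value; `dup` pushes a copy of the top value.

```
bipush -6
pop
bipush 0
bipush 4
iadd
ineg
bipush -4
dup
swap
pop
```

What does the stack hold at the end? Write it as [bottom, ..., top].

bipush -6 : [-6]
pop       : []
bipush 0  : [0]
bipush 4  : [0, 4]
iadd      : [4]
ineg      : [-4]
bipush -4 : [-4, -4]
dup       : [-4, -4, -4]
swap      : [-4, -4, -4]
pop       : [-4, -4]

[-4, -4]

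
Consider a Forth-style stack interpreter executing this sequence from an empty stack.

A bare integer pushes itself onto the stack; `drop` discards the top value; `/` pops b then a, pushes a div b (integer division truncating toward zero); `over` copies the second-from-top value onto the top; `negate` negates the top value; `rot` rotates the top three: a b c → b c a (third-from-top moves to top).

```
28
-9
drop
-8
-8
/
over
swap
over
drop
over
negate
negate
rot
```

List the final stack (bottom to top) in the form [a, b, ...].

[28, 1, 28, 28]

28     -> [28]
-9     -> [28, -9]
drop   -> [28]
-8     -> [28, -8]
-8     -> [28, -8, -8]
/      -> [28, 1]
over   -> [28, 1, 28]
swap   -> [28, 28, 1]
over   -> [28, 28, 1, 28]
drop   -> [28, 28, 1]
over   -> [28, 28, 1, 28]
negate -> [28, 28, 1, -28]
negate -> [28, 28, 1, 28]
rot    -> [28, 1, 28, 28]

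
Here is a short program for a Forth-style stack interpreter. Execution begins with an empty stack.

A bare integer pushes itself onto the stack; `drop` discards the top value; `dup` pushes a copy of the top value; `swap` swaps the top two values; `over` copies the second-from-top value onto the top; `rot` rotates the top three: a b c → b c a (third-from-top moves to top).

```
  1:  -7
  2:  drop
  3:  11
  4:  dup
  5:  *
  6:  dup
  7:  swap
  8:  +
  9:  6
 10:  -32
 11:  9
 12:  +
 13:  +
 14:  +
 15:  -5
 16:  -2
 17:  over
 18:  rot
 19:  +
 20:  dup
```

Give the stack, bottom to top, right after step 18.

[225, -2, -5, -5]

-7   → -7
drop → (empty)
11   → 11
dup  → 11 11
*    → 121
dup  → 121 121
swap → 121 121
+    → 242
6    → 242 6
-32  → 242 6 -32
9    → 242 6 -32 9
+    → 242 6 -23
+    → 242 -17
+    → 225
-5   → 225 -5
-2   → 225 -5 -2
over → 225 -5 -2 -5
rot  → 225 -2 -5 -5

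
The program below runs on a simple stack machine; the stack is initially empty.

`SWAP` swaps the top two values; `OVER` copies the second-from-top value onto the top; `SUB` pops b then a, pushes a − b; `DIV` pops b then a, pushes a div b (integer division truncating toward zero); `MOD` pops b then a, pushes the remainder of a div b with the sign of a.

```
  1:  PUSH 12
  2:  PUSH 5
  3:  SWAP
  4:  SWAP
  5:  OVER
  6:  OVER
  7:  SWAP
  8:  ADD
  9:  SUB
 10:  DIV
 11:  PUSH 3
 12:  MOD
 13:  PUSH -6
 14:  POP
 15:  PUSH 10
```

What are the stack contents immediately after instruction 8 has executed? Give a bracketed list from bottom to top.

PUSH 12 : [12]
PUSH 5  : [12, 5]
SWAP    : [5, 12]
SWAP    : [12, 5]
OVER    : [12, 5, 12]
OVER    : [12, 5, 12, 5]
SWAP    : [12, 5, 5, 12]
ADD     : [12, 5, 17]

[12, 5, 17]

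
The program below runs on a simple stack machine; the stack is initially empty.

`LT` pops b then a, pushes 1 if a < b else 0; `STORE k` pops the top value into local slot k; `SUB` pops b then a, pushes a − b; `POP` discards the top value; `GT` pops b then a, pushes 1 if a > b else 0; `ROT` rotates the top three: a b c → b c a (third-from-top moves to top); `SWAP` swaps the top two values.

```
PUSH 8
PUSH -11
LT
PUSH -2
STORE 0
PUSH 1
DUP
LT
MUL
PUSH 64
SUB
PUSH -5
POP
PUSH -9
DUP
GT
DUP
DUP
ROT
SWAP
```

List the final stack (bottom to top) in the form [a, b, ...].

[-64, 0, 0, 0]

PUSH 8   : [8]
PUSH -11 : [8, -11]
LT       : [0]
PUSH -2  : [0, -2]
STORE 0  : [0]
PUSH 1   : [0, 1]
DUP      : [0, 1, 1]
LT       : [0, 0]
MUL      : [0]
PUSH 64  : [0, 64]
SUB      : [-64]
PUSH -5  : [-64, -5]
POP      : [-64]
PUSH -9  : [-64, -9]
DUP      : [-64, -9, -9]
GT       : [-64, 0]
DUP      : [-64, 0, 0]
DUP      : [-64, 0, 0, 0]
ROT      : [-64, 0, 0, 0]
SWAP     : [-64, 0, 0, 0]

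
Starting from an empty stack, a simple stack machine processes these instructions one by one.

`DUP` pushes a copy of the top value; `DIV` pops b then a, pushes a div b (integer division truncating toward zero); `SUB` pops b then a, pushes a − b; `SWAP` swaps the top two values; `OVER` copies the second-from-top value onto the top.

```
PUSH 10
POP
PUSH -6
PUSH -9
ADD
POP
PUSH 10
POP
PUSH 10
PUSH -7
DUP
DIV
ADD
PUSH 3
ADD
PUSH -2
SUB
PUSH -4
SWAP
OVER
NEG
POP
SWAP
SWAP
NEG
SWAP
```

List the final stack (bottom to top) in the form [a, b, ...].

PUSH 10 -> 10
POP     -> (empty)
PUSH -6 -> -6
PUSH -9 -> -6 -9
ADD     -> -15
POP     -> (empty)
PUSH 10 -> 10
POP     -> (empty)
PUSH 10 -> 10
PUSH -7 -> 10 -7
DUP     -> 10 -7 -7
DIV     -> 10 1
ADD     -> 11
PUSH 3  -> 11 3
ADD     -> 14
PUSH -2 -> 14 -2
SUB     -> 16
PUSH -4 -> 16 -4
SWAP    -> -4 16
OVER    -> -4 16 -4
NEG     -> -4 16 4
POP     -> -4 16
SWAP    -> 16 -4
SWAP    -> -4 16
NEG     -> -4 -16
SWAP    -> -16 -4

[-16, -4]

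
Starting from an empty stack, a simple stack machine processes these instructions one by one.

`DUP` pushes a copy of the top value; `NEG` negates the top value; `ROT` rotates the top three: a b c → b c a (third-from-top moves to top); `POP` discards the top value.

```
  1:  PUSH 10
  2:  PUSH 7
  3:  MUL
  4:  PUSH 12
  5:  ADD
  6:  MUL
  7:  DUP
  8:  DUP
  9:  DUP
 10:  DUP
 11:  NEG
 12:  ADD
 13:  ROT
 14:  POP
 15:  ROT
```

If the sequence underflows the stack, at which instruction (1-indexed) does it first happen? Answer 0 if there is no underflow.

PUSH 10 -> [10]
PUSH 7  -> [10, 7]
MUL     -> [70]
PUSH 12 -> [70, 12]
ADD     -> [82]
MUL  — needs 2 operands, stack has 1 → underflow

6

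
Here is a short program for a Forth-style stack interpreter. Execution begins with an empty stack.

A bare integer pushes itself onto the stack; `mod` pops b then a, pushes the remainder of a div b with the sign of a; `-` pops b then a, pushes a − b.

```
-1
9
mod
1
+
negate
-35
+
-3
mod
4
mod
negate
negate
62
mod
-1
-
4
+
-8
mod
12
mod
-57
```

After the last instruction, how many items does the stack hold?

2

-1     -> [-1]
9      -> [-1, 9]
mod    -> [-1]
1      -> [-1, 1]
+      -> [0]
negate -> [0]
-35    -> [0, -35]
+      -> [-35]
-3     -> [-35, -3]
mod    -> [-2]
4      -> [-2, 4]
mod    -> [-2]
negate -> [2]
negate -> [-2]
62     -> [-2, 62]
mod    -> [-2]
-1     -> [-2, -1]
-      -> [-1]
4      -> [-1, 4]
+      -> [3]
-8     -> [3, -8]
mod    -> [3]
12     -> [3, 12]
mod    -> [3]
-57    -> [3, -57]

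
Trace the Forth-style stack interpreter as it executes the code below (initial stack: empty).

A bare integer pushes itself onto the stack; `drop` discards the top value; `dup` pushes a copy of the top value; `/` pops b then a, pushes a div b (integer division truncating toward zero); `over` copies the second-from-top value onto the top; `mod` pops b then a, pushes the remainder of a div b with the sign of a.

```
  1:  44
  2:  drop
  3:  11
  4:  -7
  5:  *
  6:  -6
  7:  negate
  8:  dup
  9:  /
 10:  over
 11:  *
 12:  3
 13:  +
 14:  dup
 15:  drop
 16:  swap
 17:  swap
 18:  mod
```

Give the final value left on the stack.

-3

44     : [44]
drop   : []
11     : [11]
-7     : [11, -7]
*      : [-77]
-6     : [-77, -6]
negate : [-77, 6]
dup    : [-77, 6, 6]
/      : [-77, 1]
over   : [-77, 1, -77]
*      : [-77, -77]
3      : [-77, -77, 3]
+      : [-77, -74]
dup    : [-77, -74, -74]
drop   : [-77, -74]
swap   : [-74, -77]
swap   : [-77, -74]
mod    : [-3]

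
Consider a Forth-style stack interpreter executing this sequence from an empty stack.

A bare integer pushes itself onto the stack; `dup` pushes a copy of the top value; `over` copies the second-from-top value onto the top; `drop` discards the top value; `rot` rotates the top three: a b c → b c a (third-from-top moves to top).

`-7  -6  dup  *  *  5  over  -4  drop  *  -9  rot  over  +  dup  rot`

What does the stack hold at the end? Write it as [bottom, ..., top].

-7   → -7
-6   → -7 -6
dup  → -7 -6 -6
*    → -7 36
*    → -252
5    → -252 5
over → -252 5 -252
-4   → -252 5 -252 -4
drop → -252 5 -252
*    → -252 -1260
-9   → -252 -1260 -9
rot  → -1260 -9 -252
over → -1260 -9 -252 -9
+    → -1260 -9 -261
dup  → -1260 -9 -261 -261
rot  → -1260 -261 -261 -9

[-1260, -261, -261, -9]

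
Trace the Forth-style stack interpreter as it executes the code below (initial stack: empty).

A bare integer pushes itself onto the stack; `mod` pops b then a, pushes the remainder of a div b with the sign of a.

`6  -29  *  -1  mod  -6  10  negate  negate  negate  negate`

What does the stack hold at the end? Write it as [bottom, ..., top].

[0, -6, 10]

6      -> 6
-29    -> 6 -29
*      -> -174
-1     -> -174 -1
mod    -> 0
-6     -> 0 -6
10     -> 0 -6 10
negate -> 0 -6 -10
negate -> 0 -6 10
negate -> 0 -6 -10
negate -> 0 -6 10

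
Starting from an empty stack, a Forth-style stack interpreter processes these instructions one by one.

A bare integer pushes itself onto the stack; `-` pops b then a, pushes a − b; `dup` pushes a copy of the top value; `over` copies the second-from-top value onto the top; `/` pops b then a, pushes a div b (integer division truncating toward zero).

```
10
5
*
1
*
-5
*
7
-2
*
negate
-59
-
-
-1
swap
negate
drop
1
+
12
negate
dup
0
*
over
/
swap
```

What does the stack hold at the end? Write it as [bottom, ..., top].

10     → [10]
5      → [10, 5]
*      → [50]
1      → [50, 1]
*      → [50]
-5     → [50, -5]
*      → [-250]
7      → [-250, 7]
-2     → [-250, 7, -2]
*      → [-250, -14]
negate → [-250, 14]
-59    → [-250, 14, -59]
-      → [-250, 73]
-      → [-323]
-1     → [-323, -1]
swap   → [-1, -323]
negate → [-1, 323]
drop   → [-1]
1      → [-1, 1]
+      → [0]
12     → [0, 12]
negate → [0, -12]
dup    → [0, -12, -12]
0      → [0, -12, -12, 0]
*      → [0, -12, 0]
over   → [0, -12, 0, -12]
/      → [0, -12, 0]
swap   → [0, 0, -12]

[0, 0, -12]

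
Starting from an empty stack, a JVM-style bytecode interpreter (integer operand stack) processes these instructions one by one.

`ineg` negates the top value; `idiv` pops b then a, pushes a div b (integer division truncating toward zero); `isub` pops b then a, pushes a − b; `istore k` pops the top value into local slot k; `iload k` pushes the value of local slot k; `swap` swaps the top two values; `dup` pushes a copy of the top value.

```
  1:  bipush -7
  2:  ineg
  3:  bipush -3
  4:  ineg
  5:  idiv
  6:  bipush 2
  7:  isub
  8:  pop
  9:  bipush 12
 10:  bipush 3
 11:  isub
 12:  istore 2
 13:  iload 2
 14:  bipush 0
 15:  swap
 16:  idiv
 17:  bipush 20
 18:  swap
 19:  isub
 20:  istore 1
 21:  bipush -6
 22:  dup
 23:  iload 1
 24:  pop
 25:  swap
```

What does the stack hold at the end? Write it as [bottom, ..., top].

[-6, -6]

bipush -7 -> -7
ineg      -> 7
bipush -3 -> 7 -3
ineg      -> 7 3
idiv      -> 2
bipush 2  -> 2 2
isub      -> 0
pop       -> (empty)
bipush 12 -> 12
bipush 3  -> 12 3
isub      -> 9
istore 2  -> (empty)
iload 2   -> 9
bipush 0  -> 9 0
swap      -> 0 9
idiv      -> 0
bipush 20 -> 0 20
swap      -> 20 0
isub      -> 20
istore 1  -> (empty)
bipush -6 -> -6
dup       -> -6 -6
iload 1   -> -6 -6 20
pop       -> -6 -6
swap      -> -6 -6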